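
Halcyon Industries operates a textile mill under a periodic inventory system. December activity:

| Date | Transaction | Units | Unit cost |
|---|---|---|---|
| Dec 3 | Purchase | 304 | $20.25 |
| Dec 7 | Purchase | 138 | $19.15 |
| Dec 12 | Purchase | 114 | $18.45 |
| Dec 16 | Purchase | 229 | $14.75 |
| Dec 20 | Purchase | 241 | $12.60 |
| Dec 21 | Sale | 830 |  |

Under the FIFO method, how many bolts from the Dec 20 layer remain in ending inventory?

196

Dec 21, 830 sold [FIFO — oldest first]: 304 @ $20.25 + 138 @ $19.15 + 114 @ $18.45 + 229 @ $14.75 + 45 @ $12.60 = $14,846.75
Ending inventory: 196 @ $12.60 = $2,469.60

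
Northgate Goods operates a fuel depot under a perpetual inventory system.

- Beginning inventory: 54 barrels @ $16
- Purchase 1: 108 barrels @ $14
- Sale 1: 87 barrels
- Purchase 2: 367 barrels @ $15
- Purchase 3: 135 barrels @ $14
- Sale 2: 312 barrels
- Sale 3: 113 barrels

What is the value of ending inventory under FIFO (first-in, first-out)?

Ending inventory = $2,145

Sale 1 (87) [FIFO — oldest first]: 54 @ $16 + 33 @ $14 = $1,326
Sale 2 (312) [FIFO — oldest first]: 75 @ $14 + 237 @ $15 = $4,605
Sale 3 (113) [FIFO — oldest first]: 113 @ $15 = $1,695
Total COGS = $1,326 + $4,605 + $1,695 = $7,626
Ending inventory: 17 @ $15 + 135 @ $14 = $2,145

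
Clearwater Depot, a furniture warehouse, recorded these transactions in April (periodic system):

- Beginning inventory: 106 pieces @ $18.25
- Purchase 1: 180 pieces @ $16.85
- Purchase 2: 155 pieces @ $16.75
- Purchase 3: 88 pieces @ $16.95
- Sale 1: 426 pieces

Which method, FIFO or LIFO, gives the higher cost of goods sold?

FIFO

FIFO COGS: 106 @ $18.25 + 180 @ $16.85 + 140 @ $16.75 = $7,312.50
LIFO COGS: 88 @ $16.95 + 155 @ $16.75 + 180 @ $16.85 + 3 @ $18.25 = $7,175.60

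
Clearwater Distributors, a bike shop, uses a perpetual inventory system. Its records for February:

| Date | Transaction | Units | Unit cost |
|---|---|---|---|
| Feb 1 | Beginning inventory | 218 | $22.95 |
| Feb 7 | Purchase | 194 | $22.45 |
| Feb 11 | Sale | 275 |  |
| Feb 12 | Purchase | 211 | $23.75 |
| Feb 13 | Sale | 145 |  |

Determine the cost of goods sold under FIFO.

COGS = $9,548.40

Feb 11, 275 sold [FIFO — oldest first]: 218 @ $22.95 + 57 @ $22.45 = $6,282.75
Feb 13, 145 sold [FIFO — oldest first]: 137 @ $22.45 + 8 @ $23.75 = $3,265.65
Total COGS = $6,282.75 + $3,265.65 = $9,548.40
Ending inventory: 203 @ $23.75 = $4,821.25
Check: goods available $14,369.65 = COGS $9,548.40 + ending $4,821.25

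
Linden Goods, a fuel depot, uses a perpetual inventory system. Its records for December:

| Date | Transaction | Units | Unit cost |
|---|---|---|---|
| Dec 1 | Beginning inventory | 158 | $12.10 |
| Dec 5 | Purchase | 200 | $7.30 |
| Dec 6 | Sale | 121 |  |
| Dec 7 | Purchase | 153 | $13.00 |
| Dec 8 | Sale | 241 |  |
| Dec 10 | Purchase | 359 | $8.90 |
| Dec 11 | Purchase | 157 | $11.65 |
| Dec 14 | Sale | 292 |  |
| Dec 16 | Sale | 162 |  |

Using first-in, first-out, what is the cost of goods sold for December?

Dec 6, 121 sold [FIFO — oldest first]: 121 @ $12.10 = $1,464.10
Dec 8, 241 sold [FIFO — oldest first]: 37 @ $12.10 + 200 @ $7.30 + 4 @ $13.00 = $1,959.70
Dec 14, 292 sold [FIFO — oldest first]: 149 @ $13.00 + 143 @ $8.90 = $3,209.70
Dec 16, 162 sold [FIFO — oldest first]: 162 @ $8.90 = $1,441.80
Total COGS = $1,464.10 + $1,959.70 + $3,209.70 + $1,441.80 = $8,075.30
Ending inventory: 54 @ $8.90 + 157 @ $11.65 = $2,309.65

COGS = $8,075.30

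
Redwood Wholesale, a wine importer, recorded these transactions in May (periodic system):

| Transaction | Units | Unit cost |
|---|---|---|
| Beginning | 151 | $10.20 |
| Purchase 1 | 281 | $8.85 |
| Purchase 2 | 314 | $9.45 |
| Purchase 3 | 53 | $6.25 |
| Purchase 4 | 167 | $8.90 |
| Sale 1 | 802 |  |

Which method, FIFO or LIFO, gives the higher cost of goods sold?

FIFO

FIFO COGS: 151 @ $10.20 + 281 @ $8.85 + 314 @ $9.45 + 53 @ $6.25 + 3 @ $8.90 = $7,352.30
LIFO COGS: 167 @ $8.90 + 53 @ $6.25 + 314 @ $9.45 + 268 @ $8.85 = $7,156.65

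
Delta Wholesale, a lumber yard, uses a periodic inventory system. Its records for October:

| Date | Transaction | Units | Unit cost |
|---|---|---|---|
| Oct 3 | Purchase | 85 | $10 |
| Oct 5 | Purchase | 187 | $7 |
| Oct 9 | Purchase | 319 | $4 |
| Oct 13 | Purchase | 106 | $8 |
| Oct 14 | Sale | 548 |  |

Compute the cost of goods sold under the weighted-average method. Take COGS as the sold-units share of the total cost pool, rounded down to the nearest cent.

Oct 14, sell 548: 548/697 × $4,283.00 → $3,367.40
Ending inventory (cost pool remaining) = $915.60

COGS = $3,367.40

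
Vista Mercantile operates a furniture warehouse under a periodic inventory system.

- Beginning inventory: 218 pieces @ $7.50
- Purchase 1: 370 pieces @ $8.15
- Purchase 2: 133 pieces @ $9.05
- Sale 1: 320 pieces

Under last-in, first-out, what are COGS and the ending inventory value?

Sale 1 (320) [LIFO — newest first]: 133 @ $9.05 + 187 @ $8.15 = $2,727.70
Ending inventory: 218 @ $7.50 + 183 @ $8.15 = $3,126.45
Check: goods available $5,854.15 = COGS $2,727.70 + ending $3,126.45

COGS = $2,727.70; ending inventory = $3,126.45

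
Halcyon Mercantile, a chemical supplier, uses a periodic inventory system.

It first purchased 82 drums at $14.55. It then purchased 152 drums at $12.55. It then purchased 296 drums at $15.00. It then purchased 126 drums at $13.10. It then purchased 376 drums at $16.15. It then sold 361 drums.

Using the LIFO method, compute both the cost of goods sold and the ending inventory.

COGS = $5,830.15; ending inventory = $9,433.55

Sale 1 (361) [LIFO — newest first]: 361 @ $16.15 = $5,830.15
Ending inventory: 82 @ $14.55 + 152 @ $12.55 + 296 @ $15.00 + 126 @ $13.10 + 15 @ $16.15 = $9,433.55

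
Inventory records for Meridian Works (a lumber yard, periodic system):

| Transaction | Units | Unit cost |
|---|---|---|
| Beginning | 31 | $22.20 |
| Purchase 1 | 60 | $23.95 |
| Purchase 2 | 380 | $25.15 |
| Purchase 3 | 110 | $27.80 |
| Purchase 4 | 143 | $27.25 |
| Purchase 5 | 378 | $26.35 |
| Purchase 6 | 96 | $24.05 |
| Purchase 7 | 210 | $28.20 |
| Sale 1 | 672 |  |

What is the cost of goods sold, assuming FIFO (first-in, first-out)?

COGS = $17,219.95

Sale 1 (672) [FIFO — oldest first]: 31 @ $22.20 + 60 @ $23.95 + 380 @ $25.15 + 110 @ $27.80 + 91 @ $27.25 = $17,219.95
Ending inventory: 52 @ $27.25 + 378 @ $26.35 + 96 @ $24.05 + 210 @ $28.20 = $19,608.10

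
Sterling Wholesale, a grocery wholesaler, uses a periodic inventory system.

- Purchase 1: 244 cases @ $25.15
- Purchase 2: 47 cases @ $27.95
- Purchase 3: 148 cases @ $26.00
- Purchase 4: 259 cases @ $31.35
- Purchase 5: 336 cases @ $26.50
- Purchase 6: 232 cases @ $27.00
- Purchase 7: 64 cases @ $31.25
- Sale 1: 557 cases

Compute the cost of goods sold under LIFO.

COGS = $15,180.50

Sale 1 (557) [LIFO — newest first]: 64 @ $31.25 + 232 @ $27.00 + 261 @ $26.50 = $15,180.50
Ending inventory: 244 @ $25.15 + 47 @ $27.95 + 148 @ $26.00 + 259 @ $31.35 + 75 @ $26.50 = $21,405.40
Check: goods available $36,585.90 = COGS $15,180.50 + ending $21,405.40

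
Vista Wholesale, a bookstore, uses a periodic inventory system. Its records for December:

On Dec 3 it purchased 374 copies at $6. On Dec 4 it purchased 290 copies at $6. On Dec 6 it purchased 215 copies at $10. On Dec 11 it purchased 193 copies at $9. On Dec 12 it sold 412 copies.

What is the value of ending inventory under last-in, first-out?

Dec 12, 412 sold [LIFO — newest first]: 193 @ $9 + 215 @ $10 + 4 @ $6 = $3,911
Ending inventory: 374 @ $6 + 286 @ $6 = $3,960
Check: goods available $7,871 = COGS $3,911 + ending $3,960

Ending inventory = $3,960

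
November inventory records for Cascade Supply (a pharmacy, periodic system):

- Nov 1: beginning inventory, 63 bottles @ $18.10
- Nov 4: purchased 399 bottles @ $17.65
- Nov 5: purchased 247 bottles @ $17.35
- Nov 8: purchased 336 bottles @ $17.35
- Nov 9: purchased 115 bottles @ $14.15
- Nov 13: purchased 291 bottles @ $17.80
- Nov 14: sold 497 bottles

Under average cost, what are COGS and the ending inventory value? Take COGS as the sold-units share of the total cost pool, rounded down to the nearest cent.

COGS = $8,598.93; ending inventory = $16,505.82

Nov 14, sell 497: 497/1451 × $25,104.75 → $8,598.93
Ending inventory (cost pool remaining) = $16,505.82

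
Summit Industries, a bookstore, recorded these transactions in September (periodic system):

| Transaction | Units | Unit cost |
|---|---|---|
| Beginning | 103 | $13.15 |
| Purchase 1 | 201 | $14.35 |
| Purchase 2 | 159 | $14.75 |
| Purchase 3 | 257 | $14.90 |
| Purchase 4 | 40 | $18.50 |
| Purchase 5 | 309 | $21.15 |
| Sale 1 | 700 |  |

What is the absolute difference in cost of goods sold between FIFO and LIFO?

$2,375.80

FIFO COGS: 103 @ $13.15 + 201 @ $14.35 + 159 @ $14.75 + 237 @ $14.90 = $10,115.35
LIFO COGS: 309 @ $21.15 + 40 @ $18.50 + 257 @ $14.90 + 94 @ $14.75 = $12,491.15
Difference = |$10,115.35 − $12,491.15| = $2,375.80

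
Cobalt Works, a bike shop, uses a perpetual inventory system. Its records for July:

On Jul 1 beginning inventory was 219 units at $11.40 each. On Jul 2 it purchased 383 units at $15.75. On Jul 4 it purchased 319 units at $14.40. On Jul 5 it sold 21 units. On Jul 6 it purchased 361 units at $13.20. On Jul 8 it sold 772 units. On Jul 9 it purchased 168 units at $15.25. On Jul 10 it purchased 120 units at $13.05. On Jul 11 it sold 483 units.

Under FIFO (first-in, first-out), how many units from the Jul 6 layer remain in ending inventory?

6

Jul 5, 21 sold [FIFO — oldest first]: 21 @ $11.40 = $239.40
Jul 8, 772 sold [FIFO — oldest first]: 198 @ $11.40 + 383 @ $15.75 + 191 @ $14.40 = $11,039.85
Jul 11, 483 sold [FIFO — oldest first]: 128 @ $14.40 + 355 @ $13.20 = $6,529.20
Total COGS = $239.40 + $11,039.85 + $6,529.20 = $17,808.45
Ending inventory: 6 @ $13.20 + 168 @ $15.25 + 120 @ $13.05 = $4,207.20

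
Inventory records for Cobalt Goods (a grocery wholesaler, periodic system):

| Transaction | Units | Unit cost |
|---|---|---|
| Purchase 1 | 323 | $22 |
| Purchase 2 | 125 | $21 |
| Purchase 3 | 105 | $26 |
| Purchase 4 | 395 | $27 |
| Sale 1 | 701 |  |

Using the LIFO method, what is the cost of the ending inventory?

Sale 1 (701) [LIFO — newest first]: 395 @ $27 + 105 @ $26 + 125 @ $21 + 76 @ $22 = $17,692
Ending inventory: 247 @ $22 = $5,434
Check: goods available $23,126 = COGS $17,692 + ending $5,434

Ending inventory = $5,434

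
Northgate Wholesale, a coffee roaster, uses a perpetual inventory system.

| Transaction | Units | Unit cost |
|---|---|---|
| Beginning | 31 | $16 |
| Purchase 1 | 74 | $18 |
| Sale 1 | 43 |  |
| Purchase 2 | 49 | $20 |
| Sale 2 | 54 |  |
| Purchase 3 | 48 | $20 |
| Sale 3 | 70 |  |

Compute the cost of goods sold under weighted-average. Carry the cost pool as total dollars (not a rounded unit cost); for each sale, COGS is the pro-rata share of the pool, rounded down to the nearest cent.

COGS = $3,095.49

After Beginning: 31 on hand, pool $496.00 (≈ $16.0000 each)
After Purchase 1: 105 on hand, pool $1,828.00 (≈ $17.4095 each)
Sale 1, sell 43: 43/105 × $1,828.00 → $748.60
After Purchase 2: 111 on hand, pool $2,059.40 (≈ $18.5532 each)
Sale 2, sell 54: 54/111 × $2,059.40 → $1,001.87
After Purchase 3: 105 on hand, pool $2,017.53 (≈ $19.2146 each)
Sale 3, sell 70: 70/105 × $2,017.53 → $1,345.02
Total COGS = $748.60 + $1,001.87 + $1,345.02 = $3,095.49
Ending inventory (cost pool remaining) = $672.51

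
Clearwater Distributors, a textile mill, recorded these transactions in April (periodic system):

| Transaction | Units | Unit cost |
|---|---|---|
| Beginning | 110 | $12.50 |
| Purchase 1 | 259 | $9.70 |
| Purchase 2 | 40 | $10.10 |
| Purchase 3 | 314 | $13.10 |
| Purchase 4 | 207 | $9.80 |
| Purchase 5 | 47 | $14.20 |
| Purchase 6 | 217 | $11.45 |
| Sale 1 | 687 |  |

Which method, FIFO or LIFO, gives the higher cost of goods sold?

FIFO COGS: 110 @ $12.50 + 259 @ $9.70 + 40 @ $10.10 + 278 @ $13.10 = $7,933.10
LIFO COGS: 217 @ $11.45 + 47 @ $14.20 + 207 @ $9.80 + 216 @ $13.10 = $8,010.25

LIFO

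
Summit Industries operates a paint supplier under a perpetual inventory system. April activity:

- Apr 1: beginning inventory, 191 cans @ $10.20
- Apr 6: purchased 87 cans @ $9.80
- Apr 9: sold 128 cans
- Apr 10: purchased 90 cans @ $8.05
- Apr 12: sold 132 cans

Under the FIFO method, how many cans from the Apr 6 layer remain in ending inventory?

18

Apr 9, 128 sold [FIFO — oldest first]: 128 @ $10.20 = $1,305.60
Apr 12, 132 sold [FIFO — oldest first]: 63 @ $10.20 + 69 @ $9.80 = $1,318.80
Total COGS = $1,305.60 + $1,318.80 = $2,624.40
Ending inventory: 18 @ $9.80 + 90 @ $8.05 = $900.90
Check: goods available $3,525.30 = COGS $2,624.40 + ending $900.90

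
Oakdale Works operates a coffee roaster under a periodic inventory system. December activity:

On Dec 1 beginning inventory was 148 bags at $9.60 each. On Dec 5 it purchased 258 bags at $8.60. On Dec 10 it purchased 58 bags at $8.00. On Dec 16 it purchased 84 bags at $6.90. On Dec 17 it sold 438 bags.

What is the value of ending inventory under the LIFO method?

Ending inventory = $1,056.00

Dec 17, 438 sold [LIFO — newest first]: 84 @ $6.90 + 58 @ $8.00 + 258 @ $8.60 + 38 @ $9.60 = $3,627.20
Ending inventory: 110 @ $9.60 = $1,056.00
Check: goods available $4,683.20 = COGS $3,627.20 + ending $1,056.00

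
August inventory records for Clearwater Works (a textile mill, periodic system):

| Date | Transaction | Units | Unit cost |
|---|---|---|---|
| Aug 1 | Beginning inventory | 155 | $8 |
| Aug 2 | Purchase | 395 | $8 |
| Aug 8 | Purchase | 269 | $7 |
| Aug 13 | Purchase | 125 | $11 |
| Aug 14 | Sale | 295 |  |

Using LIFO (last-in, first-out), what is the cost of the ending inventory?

Aug 14, 295 sold [LIFO — newest first]: 125 @ $11 + 170 @ $7 = $2,565
Ending inventory: 155 @ $8 + 395 @ $8 + 99 @ $7 = $5,093
Check: goods available $7,658 = COGS $2,565 + ending $5,093

Ending inventory = $5,093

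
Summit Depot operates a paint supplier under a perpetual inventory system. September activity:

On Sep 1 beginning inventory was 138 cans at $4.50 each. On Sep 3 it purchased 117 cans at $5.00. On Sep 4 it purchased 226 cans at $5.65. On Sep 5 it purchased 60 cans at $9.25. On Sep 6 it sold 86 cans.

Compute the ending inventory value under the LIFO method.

Sep 6, 86 sold [LIFO — newest first]: 60 @ $9.25 + 26 @ $5.65 = $701.90
Ending inventory: 138 @ $4.50 + 117 @ $5.00 + 200 @ $5.65 = $2,336.00
Check: goods available $3,037.90 = COGS $701.90 + ending $2,336.00

Ending inventory = $2,336.00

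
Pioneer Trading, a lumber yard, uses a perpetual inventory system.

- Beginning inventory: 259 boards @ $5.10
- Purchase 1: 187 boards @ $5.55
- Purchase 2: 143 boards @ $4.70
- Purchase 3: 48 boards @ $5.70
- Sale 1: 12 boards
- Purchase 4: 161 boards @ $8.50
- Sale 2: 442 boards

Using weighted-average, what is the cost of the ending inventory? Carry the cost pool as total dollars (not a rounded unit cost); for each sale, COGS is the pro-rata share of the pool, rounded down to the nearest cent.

After Beginning: 259 on hand, pool $1,320.90 (≈ $5.1000 each)
After Purchase 1: 446 on hand, pool $2,358.75 (≈ $5.2887 each)
After Purchase 2: 589 on hand, pool $3,030.85 (≈ $5.1458 each)
After Purchase 3: 637 on hand, pool $3,304.45 (≈ $5.1875 each)
Sale 1, sell 12: 12/637 × $3,304.45 → $62.25
After Purchase 4: 786 on hand, pool $4,610.70 (≈ $5.8660 each)
Sale 2, sell 442: 442/786 × $4,610.70 → $2,592.78
Total COGS = $62.25 + $2,592.78 = $2,655.03
Ending inventory (cost pool remaining) = $2,017.92
Check: goods available $4,672.95 = COGS $2,655.03 + ending $2,017.92

Ending inventory = $2,017.92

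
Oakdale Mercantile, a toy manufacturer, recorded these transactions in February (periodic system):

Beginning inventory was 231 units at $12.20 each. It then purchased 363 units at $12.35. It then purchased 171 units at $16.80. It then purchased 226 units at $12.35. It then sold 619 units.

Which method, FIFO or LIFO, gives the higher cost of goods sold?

LIFO

FIFO COGS: 231 @ $12.20 + 363 @ $12.35 + 25 @ $16.80 = $7,721.25
LIFO COGS: 226 @ $12.35 + 171 @ $16.80 + 222 @ $12.35 = $8,405.60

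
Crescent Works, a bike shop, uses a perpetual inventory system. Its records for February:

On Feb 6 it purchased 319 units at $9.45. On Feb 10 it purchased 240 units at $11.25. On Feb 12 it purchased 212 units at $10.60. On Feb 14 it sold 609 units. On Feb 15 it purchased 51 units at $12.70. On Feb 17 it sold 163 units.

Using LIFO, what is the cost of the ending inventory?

Ending inventory = $472.50

Feb 14, 609 sold [LIFO — newest first]: 212 @ $10.60 + 240 @ $11.25 + 157 @ $9.45 = $6,430.85
Feb 17, 163 sold [LIFO — newest first]: 51 @ $12.70 + 112 @ $9.45 = $1,706.10
Total COGS = $6,430.85 + $1,706.10 = $8,136.95
Ending inventory: 50 @ $9.45 = $472.50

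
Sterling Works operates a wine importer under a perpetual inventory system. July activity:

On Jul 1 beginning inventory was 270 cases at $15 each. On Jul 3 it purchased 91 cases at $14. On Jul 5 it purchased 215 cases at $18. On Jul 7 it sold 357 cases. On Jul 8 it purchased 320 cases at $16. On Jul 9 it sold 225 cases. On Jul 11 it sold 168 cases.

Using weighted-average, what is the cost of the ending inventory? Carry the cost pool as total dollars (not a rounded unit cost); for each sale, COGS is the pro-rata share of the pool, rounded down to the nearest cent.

After Jul 1: 270 on hand, pool $4,050.00 (≈ $15.0000 each)
After Jul 3: 361 on hand, pool $5,324.00 (≈ $14.7479 each)
After Jul 5: 576 on hand, pool $9,194.00 (≈ $15.9618 each)
Jul 7, sell 357: 357/576 × $9,194.00 → $5,698.36
After Jul 8: 539 on hand, pool $8,615.64 (≈ $15.9845 each)
Jul 9, sell 225: 225/539 × $8,615.64 → $3,596.51
Jul 11, sell 168: 168/314 × $5,019.13 → $2,685.39
Total COGS = $5,698.36 + $3,596.51 + $2,685.39 = $11,980.26
Ending inventory (cost pool remaining) = $2,333.74
Check: goods available $14,314.00 = COGS $11,980.26 + ending $2,333.74

Ending inventory = $2,333.74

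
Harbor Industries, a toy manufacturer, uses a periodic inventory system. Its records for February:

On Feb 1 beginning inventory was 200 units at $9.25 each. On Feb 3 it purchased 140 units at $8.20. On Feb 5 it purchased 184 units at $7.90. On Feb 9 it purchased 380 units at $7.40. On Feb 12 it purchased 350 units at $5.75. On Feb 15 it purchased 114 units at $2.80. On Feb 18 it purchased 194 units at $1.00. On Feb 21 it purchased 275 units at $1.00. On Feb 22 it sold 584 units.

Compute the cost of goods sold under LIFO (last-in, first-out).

Feb 22, 584 sold [LIFO — newest first]: 275 @ $1.00 + 194 @ $1.00 + 114 @ $2.80 + 1 @ $5.75 = $793.95
Ending inventory: 200 @ $9.25 + 140 @ $8.20 + 184 @ $7.90 + 380 @ $7.40 + 349 @ $5.75 = $9,270.35

COGS = $793.95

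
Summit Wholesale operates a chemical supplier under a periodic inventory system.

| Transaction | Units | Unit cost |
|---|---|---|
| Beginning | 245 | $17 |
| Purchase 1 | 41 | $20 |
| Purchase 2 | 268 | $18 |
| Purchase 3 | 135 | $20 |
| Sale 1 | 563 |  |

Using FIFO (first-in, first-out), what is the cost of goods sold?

COGS = $9,989

Sale 1 (563) [FIFO — oldest first]: 245 @ $17 + 41 @ $20 + 268 @ $18 + 9 @ $20 = $9,989
Ending inventory: 126 @ $20 = $2,520
Check: goods available $12,509 = COGS $9,989 + ending $2,520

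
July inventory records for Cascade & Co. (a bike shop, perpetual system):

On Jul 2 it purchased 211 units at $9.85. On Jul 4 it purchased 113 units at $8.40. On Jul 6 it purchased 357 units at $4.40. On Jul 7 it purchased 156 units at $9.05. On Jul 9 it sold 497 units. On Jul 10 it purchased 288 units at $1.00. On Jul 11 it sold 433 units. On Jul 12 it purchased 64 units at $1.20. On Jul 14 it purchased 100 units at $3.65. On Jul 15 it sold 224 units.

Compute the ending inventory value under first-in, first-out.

Ending inventory = $407.00

Jul 9, 497 sold [FIFO — oldest first]: 211 @ $9.85 + 113 @ $8.40 + 173 @ $4.40 = $3,788.75
Jul 11, 433 sold [FIFO — oldest first]: 184 @ $4.40 + 156 @ $9.05 + 93 @ $1.00 = $2,314.40
Jul 15, 224 sold [FIFO — oldest first]: 195 @ $1.00 + 29 @ $1.20 = $229.80
Total COGS = $3,788.75 + $2,314.40 + $229.80 = $6,332.95
Ending inventory: 35 @ $1.20 + 100 @ $3.65 = $407.00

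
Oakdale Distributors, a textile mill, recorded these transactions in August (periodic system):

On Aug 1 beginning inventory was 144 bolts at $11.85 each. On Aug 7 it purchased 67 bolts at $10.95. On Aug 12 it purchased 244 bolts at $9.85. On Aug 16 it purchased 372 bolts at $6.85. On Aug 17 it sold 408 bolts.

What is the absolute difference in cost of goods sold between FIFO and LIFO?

FIFO COGS: 144 @ $11.85 + 67 @ $10.95 + 197 @ $9.85 = $4,380.50
LIFO COGS: 372 @ $6.85 + 36 @ $9.85 = $2,902.80
Difference = |$4,380.50 − $2,902.80| = $1,477.70

$1,477.70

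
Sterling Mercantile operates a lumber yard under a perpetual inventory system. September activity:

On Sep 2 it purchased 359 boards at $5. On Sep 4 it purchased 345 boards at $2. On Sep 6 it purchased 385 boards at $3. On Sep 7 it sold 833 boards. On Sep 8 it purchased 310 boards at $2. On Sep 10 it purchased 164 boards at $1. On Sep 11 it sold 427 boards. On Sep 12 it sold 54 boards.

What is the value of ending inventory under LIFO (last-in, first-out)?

Ending inventory = $1,245

Sep 7, 833 sold [LIFO — newest first]: 385 @ $3 + 345 @ $2 + 103 @ $5 = $2,360
Sep 11, 427 sold [LIFO — newest first]: 164 @ $1 + 263 @ $2 = $690
Sep 12, 54 sold [LIFO — newest first]: 47 @ $2 + 7 @ $5 = $129
Total COGS = $2,360 + $690 + $129 = $3,179
Ending inventory: 249 @ $5 = $1,245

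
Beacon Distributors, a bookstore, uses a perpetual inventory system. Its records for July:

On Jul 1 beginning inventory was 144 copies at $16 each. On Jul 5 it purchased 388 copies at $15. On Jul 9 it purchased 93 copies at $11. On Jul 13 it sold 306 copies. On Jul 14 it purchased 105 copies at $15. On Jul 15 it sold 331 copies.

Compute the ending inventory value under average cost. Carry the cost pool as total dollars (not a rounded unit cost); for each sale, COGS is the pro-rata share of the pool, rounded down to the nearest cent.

After Jul 1: 144 on hand, pool $2,304.00 (≈ $16.0000 each)
After Jul 5: 532 on hand, pool $8,124.00 (≈ $15.2707 each)
After Jul 9: 625 on hand, pool $9,147.00 (≈ $14.6352 each)
Jul 13, sell 306: 306/625 × $9,147.00 → $4,478.37
After Jul 14: 424 on hand, pool $6,243.63 (≈ $14.7255 each)
Jul 15, sell 331: 331/424 × $6,243.63 → $4,874.15
Total COGS = $4,478.37 + $4,874.15 = $9,352.52
Ending inventory (cost pool remaining) = $1,369.48
Check: goods available $10,722.00 = COGS $9,352.52 + ending $1,369.48

Ending inventory = $1,369.48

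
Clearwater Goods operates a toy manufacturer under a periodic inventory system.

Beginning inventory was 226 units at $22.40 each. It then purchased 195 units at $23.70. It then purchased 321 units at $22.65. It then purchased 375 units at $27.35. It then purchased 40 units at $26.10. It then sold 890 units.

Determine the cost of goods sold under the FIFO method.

COGS = $21,002.35

Sale 1 (890) [FIFO — oldest first]: 226 @ $22.40 + 195 @ $23.70 + 321 @ $22.65 + 148 @ $27.35 = $21,002.35
Ending inventory: 227 @ $27.35 + 40 @ $26.10 = $7,252.45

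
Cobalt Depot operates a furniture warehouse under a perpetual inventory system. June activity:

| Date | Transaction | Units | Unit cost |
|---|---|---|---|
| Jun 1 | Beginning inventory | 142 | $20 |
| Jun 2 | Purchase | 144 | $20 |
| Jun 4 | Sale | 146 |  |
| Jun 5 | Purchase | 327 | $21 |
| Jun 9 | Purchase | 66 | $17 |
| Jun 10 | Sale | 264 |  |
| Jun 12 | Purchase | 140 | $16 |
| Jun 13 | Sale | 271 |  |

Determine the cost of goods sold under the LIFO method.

COGS = $13,189

Jun 4, 146 sold [LIFO — newest first]: 144 @ $20 + 2 @ $20 = $2,920
Jun 10, 264 sold [LIFO — newest first]: 66 @ $17 + 198 @ $21 = $5,280
Jun 13, 271 sold [LIFO — newest first]: 140 @ $16 + 129 @ $21 + 2 @ $20 = $4,989
Total COGS = $2,920 + $5,280 + $4,989 = $13,189
Ending inventory: 138 @ $20 = $2,760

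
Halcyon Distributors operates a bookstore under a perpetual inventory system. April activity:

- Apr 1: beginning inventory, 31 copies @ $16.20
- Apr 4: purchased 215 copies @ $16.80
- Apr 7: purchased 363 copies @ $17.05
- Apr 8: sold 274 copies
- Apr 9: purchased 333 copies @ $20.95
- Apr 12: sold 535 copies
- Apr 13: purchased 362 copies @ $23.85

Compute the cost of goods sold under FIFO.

COGS = $14,493.35

Apr 8, 274 sold [FIFO — oldest first]: 31 @ $16.20 + 215 @ $16.80 + 28 @ $17.05 = $4,591.60
Apr 12, 535 sold [FIFO — oldest first]: 335 @ $17.05 + 200 @ $20.95 = $9,901.75
Total COGS = $4,591.60 + $9,901.75 = $14,493.35
Ending inventory: 133 @ $20.95 + 362 @ $23.85 = $11,420.05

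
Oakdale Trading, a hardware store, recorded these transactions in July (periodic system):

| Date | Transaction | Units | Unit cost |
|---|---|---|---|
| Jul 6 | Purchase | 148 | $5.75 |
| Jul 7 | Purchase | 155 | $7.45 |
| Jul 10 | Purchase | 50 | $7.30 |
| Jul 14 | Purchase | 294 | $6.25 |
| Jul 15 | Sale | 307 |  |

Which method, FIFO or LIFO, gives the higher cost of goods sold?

FIFO COGS: 148 @ $5.75 + 155 @ $7.45 + 4 @ $7.30 = $2,034.95
LIFO COGS: 294 @ $6.25 + 13 @ $7.30 = $1,932.40

FIFO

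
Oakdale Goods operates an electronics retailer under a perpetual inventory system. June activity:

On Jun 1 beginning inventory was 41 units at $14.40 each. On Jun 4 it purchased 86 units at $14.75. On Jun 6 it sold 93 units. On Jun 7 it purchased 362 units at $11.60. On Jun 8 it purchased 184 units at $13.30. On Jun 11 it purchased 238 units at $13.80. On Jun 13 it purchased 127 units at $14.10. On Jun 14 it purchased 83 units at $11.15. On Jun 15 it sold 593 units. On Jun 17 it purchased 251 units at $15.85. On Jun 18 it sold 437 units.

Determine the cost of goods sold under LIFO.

Jun 6, 93 sold [LIFO — newest first]: 86 @ $14.75 + 7 @ $14.40 = $1,369.30
Jun 15, 593 sold [LIFO — newest first]: 83 @ $11.15 + 127 @ $14.10 + 238 @ $13.80 + 145 @ $13.30 = $7,929.05
Jun 18, 437 sold [LIFO — newest first]: 251 @ $15.85 + 39 @ $13.30 + 147 @ $11.60 = $6,202.25
Total COGS = $1,369.30 + $7,929.05 + $6,202.25 = $15,500.60
Ending inventory: 34 @ $14.40 + 215 @ $11.60 = $2,983.60
Check: goods available $18,484.20 = COGS $15,500.60 + ending $2,983.60

COGS = $15,500.60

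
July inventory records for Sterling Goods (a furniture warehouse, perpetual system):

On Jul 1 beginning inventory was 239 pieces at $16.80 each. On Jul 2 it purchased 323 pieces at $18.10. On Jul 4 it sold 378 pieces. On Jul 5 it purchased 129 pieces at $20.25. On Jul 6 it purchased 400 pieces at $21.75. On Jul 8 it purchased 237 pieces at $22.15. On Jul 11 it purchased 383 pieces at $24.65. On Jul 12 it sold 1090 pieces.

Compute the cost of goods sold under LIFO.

COGS = $31,578.30

Jul 4, 378 sold [LIFO — newest first]: 323 @ $18.10 + 55 @ $16.80 = $6,770.30
Jul 12, 1090 sold [LIFO — newest first]: 383 @ $24.65 + 237 @ $22.15 + 400 @ $21.75 + 70 @ $20.25 = $24,808.00
Total COGS = $6,770.30 + $24,808.00 = $31,578.30
Ending inventory: 184 @ $16.80 + 59 @ $20.25 = $4,285.95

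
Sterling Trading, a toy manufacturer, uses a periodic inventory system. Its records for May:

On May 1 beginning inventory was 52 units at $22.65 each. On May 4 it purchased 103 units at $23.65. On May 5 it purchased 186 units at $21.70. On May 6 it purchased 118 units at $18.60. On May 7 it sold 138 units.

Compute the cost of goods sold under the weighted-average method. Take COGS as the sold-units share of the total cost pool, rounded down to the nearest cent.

COGS = $2,959.85

May 7, sell 138: 138/459 × $9,844.75 → $2,959.85
Ending inventory (cost pool remaining) = $6,884.90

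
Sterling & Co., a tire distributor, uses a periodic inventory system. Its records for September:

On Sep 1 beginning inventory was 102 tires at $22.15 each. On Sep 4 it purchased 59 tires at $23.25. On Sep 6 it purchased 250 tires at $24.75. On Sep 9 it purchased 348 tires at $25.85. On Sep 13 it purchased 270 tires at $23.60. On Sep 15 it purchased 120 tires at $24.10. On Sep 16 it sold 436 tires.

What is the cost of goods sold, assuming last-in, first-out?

Sep 16, 436 sold [LIFO — newest first]: 120 @ $24.10 + 270 @ $23.60 + 46 @ $25.85 = $10,453.10
Ending inventory: 102 @ $22.15 + 59 @ $23.25 + 250 @ $24.75 + 302 @ $25.85 = $17,625.25
Check: goods available $28,078.35 = COGS $10,453.10 + ending $17,625.25

COGS = $10,453.10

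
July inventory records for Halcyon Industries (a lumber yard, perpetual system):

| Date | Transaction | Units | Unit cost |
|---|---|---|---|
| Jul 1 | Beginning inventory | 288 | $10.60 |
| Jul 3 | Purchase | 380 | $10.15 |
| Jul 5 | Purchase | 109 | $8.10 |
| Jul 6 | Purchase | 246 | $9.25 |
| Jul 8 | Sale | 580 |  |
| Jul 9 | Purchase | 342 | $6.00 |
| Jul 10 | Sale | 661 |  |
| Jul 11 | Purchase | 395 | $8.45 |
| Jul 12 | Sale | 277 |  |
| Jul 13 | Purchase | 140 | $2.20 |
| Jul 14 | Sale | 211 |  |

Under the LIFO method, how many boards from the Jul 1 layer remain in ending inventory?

Jul 8, 580 sold [LIFO — newest first]: 246 @ $9.25 + 109 @ $8.10 + 225 @ $10.15 = $5,442.15
Jul 10, 661 sold [LIFO — newest first]: 342 @ $6.00 + 155 @ $10.15 + 164 @ $10.60 = $5,363.65
Jul 12, 277 sold [LIFO — newest first]: 277 @ $8.45 = $2,340.65
Jul 14, 211 sold [LIFO — newest first]: 140 @ $2.20 + 71 @ $8.45 = $907.95
Total COGS = $5,442.15 + $5,363.65 + $2,340.65 + $907.95 = $14,054.40
Ending inventory: 124 @ $10.60 + 47 @ $8.45 = $1,711.55
Check: goods available $15,765.95 = COGS $14,054.40 + ending $1,711.55

124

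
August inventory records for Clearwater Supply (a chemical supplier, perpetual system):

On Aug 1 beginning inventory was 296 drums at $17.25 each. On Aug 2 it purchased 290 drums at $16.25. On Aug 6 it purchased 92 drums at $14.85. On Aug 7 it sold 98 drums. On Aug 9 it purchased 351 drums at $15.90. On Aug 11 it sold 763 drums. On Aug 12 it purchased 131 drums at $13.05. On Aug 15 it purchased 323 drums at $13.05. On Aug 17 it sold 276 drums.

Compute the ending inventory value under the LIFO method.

Ending inventory = $5,220.90

Aug 7, 98 sold [LIFO — newest first]: 92 @ $14.85 + 6 @ $16.25 = $1,463.70
Aug 11, 763 sold [LIFO — newest first]: 351 @ $15.90 + 284 @ $16.25 + 128 @ $17.25 = $12,403.90
Aug 17, 276 sold [LIFO — newest first]: 276 @ $13.05 = $3,601.80
Total COGS = $1,463.70 + $12,403.90 + $3,601.80 = $17,469.40
Ending inventory: 168 @ $17.25 + 131 @ $13.05 + 47 @ $13.05 = $5,220.90
Check: goods available $22,690.30 = COGS $17,469.40 + ending $5,220.90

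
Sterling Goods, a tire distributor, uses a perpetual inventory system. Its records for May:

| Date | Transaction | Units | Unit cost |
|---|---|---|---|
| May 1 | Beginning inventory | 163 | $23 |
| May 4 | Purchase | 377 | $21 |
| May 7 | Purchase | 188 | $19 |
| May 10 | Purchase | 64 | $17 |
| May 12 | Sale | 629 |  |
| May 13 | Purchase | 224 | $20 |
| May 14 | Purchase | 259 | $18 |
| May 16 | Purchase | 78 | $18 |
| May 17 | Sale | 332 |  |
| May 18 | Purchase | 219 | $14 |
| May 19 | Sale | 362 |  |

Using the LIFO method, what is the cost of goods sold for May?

May 12, 629 sold [LIFO — newest first]: 64 @ $17 + 188 @ $19 + 377 @ $21 = $12,577
May 17, 332 sold [LIFO — newest first]: 78 @ $18 + 254 @ $18 = $5,976
May 19, 362 sold [LIFO — newest first]: 219 @ $14 + 5 @ $18 + 138 @ $20 = $5,916
Total COGS = $12,577 + $5,976 + $5,916 = $24,469
Ending inventory: 163 @ $23 + 86 @ $20 = $5,469

COGS = $24,469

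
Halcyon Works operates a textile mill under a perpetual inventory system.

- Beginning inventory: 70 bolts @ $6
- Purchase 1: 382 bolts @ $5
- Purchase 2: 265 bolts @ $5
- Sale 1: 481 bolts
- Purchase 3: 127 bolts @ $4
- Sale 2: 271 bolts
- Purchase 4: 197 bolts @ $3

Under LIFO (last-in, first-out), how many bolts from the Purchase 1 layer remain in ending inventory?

22

Sale 1 (481) [LIFO — newest first]: 265 @ $5 + 216 @ $5 = $2,405
Sale 2 (271) [LIFO — newest first]: 127 @ $4 + 144 @ $5 = $1,228
Total COGS = $2,405 + $1,228 = $3,633
Ending inventory: 70 @ $6 + 22 @ $5 + 197 @ $3 = $1,121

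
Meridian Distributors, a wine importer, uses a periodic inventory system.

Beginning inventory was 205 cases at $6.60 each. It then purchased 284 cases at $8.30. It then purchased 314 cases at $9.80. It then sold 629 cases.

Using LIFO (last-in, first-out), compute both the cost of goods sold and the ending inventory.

COGS = $5,639.00; ending inventory = $1,148.40

Sale 1 (629) [LIFO — newest first]: 314 @ $9.80 + 284 @ $8.30 + 31 @ $6.60 = $5,639.00
Ending inventory: 174 @ $6.60 = $1,148.40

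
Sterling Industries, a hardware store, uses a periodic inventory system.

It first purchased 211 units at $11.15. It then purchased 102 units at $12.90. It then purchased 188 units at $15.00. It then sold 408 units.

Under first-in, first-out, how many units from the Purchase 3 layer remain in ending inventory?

93

Sale 1 (408) [FIFO — oldest first]: 211 @ $11.15 + 102 @ $12.90 + 95 @ $15.00 = $5,093.45
Ending inventory: 93 @ $15.00 = $1,395.00
Check: goods available $6,488.45 = COGS $5,093.45 + ending $1,395.00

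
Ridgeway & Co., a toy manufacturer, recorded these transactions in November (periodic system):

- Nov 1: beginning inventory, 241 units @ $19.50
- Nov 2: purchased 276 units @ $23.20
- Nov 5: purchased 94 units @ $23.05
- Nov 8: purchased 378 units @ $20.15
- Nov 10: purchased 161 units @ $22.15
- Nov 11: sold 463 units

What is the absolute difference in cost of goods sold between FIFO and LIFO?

$198.45

FIFO COGS: 241 @ $19.50 + 222 @ $23.20 = $9,849.90
LIFO COGS: 161 @ $22.15 + 302 @ $20.15 = $9,651.45
Difference = |$9,849.90 − $9,651.45| = $198.45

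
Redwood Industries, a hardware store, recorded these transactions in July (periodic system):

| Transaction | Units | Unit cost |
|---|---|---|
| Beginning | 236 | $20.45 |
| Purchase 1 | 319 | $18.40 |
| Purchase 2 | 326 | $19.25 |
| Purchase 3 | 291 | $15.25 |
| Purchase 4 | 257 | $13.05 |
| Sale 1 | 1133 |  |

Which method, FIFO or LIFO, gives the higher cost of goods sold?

FIFO

FIFO COGS: 236 @ $20.45 + 319 @ $18.40 + 326 @ $19.25 + 252 @ $15.25 = $20,814.30
LIFO COGS: 257 @ $13.05 + 291 @ $15.25 + 326 @ $19.25 + 259 @ $18.40 = $18,832.70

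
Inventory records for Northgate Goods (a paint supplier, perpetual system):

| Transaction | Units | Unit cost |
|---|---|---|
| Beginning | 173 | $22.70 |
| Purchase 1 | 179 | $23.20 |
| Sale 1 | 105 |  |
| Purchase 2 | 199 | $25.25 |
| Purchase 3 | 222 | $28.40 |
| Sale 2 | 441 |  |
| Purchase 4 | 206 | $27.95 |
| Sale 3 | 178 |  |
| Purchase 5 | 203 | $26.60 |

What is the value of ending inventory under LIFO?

Sale 1 (105) [LIFO — newest first]: 105 @ $23.20 = $2,436.00
Sale 2 (441) [LIFO — newest first]: 222 @ $28.40 + 199 @ $25.25 + 20 @ $23.20 = $11,793.55
Sale 3 (178) [LIFO — newest first]: 178 @ $27.95 = $4,975.10
Total COGS = $2,436.00 + $11,793.55 + $4,975.10 = $19,204.65
Ending inventory: 173 @ $22.70 + 54 @ $23.20 + 28 @ $27.95 + 203 @ $26.60 = $11,362.30

Ending inventory = $11,362.30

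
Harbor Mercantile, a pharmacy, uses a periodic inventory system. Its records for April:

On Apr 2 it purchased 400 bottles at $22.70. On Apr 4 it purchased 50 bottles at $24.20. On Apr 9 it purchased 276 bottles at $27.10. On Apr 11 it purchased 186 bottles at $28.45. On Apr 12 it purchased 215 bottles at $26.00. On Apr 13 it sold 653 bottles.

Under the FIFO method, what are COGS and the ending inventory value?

Apr 13, 653 sold [FIFO — oldest first]: 400 @ $22.70 + 50 @ $24.20 + 203 @ $27.10 = $15,791.30
Ending inventory: 73 @ $27.10 + 186 @ $28.45 + 215 @ $26.00 = $12,860.00

COGS = $15,791.30; ending inventory = $12,860.00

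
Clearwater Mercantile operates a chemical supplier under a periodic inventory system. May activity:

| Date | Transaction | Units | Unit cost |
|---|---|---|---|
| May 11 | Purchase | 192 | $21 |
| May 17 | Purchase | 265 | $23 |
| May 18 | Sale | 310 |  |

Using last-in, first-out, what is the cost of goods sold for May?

COGS = $7,040

May 18, 310 sold [LIFO — newest first]: 265 @ $23 + 45 @ $21 = $7,040
Ending inventory: 147 @ $21 = $3,087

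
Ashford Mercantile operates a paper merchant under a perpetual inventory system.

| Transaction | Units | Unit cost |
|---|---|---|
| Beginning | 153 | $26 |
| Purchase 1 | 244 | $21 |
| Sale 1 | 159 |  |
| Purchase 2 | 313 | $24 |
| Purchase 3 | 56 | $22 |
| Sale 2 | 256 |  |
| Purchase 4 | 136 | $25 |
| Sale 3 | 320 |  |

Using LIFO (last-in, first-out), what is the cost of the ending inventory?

Sale 1 (159) [LIFO — newest first]: 159 @ $21 = $3,339
Sale 2 (256) [LIFO — newest first]: 56 @ $22 + 200 @ $24 = $6,032
Sale 3 (320) [LIFO — newest first]: 136 @ $25 + 113 @ $24 + 71 @ $21 = $7,603
Total COGS = $3,339 + $6,032 + $7,603 = $16,974
Ending inventory: 153 @ $26 + 14 @ $21 = $4,272

Ending inventory = $4,272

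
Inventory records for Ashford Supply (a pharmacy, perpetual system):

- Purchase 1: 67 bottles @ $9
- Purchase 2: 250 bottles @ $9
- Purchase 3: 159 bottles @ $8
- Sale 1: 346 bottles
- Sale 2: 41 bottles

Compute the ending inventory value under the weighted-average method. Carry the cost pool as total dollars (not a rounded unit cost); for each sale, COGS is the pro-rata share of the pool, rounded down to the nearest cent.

After Purchase 1: 67 on hand, pool $603.00 (≈ $9.0000 each)
After Purchase 2: 317 on hand, pool $2,853.00 (≈ $9.0000 each)
After Purchase 3: 476 on hand, pool $4,125.00 (≈ $8.6660 each)
Sale 1, sell 346: 346/476 × $4,125.00 → $2,998.42
Sale 2, sell 41: 41/130 × $1,126.58 → $355.30
Total COGS = $2,998.42 + $355.30 = $3,353.72
Ending inventory (cost pool remaining) = $771.28

Ending inventory = $771.28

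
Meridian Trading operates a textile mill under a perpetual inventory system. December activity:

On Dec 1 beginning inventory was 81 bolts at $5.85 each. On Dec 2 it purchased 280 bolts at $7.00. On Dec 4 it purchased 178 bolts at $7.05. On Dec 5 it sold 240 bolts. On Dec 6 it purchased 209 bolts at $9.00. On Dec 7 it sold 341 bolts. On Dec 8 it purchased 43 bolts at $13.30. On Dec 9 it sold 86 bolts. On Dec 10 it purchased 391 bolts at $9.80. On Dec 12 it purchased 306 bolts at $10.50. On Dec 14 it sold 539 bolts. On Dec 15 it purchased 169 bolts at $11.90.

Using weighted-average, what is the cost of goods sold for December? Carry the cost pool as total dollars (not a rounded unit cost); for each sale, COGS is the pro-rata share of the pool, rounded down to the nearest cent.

COGS = $10,388.83

After Dec 1: 81 on hand, pool $473.85 (≈ $5.8500 each)
After Dec 2: 361 on hand, pool $2,433.85 (≈ $6.7420 each)
After Dec 4: 539 on hand, pool $3,688.75 (≈ $6.8437 each)
Dec 5, sell 240: 240/539 × $3,688.75 → $1,642.48
After Dec 6: 508 on hand, pool $3,927.27 (≈ $7.7308 each)
Dec 7, sell 341: 341/508 × $3,927.27 → $2,636.21
After Dec 8: 210 on hand, pool $1,862.96 (≈ $8.8712 each)
Dec 9, sell 86: 86/210 × $1,862.96 → $762.92
After Dec 10: 515 on hand, pool $4,931.84 (≈ $9.5764 each)
After Dec 12: 821 on hand, pool $8,144.84 (≈ $9.9206 each)
Dec 14, sell 539: 539/821 × $8,144.84 → $5,347.22
After Dec 15: 451 on hand, pool $4,808.72 (≈ $10.6624 each)
Total COGS = $1,642.48 + $2,636.21 + $762.92 + $5,347.22 = $10,388.83
Ending inventory (cost pool remaining) = $4,808.72
Check: goods available $15,197.55 = COGS $10,388.83 + ending $4,808.72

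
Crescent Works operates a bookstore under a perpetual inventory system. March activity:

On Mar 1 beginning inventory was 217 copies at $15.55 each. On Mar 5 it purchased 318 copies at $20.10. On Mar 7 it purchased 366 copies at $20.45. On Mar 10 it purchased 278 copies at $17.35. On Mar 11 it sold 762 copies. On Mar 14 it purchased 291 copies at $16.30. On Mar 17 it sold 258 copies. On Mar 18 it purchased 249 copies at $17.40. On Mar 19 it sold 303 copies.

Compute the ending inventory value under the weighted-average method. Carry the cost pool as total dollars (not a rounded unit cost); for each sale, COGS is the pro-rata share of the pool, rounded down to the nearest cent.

Ending inventory = $6,973.76

After Mar 1: 217 on hand, pool $3,374.35 (≈ $15.5500 each)
After Mar 5: 535 on hand, pool $9,766.15 (≈ $18.2545 each)
After Mar 7: 901 on hand, pool $17,250.85 (≈ $19.1463 each)
After Mar 10: 1179 on hand, pool $22,074.15 (≈ $18.7228 each)
Mar 11, sell 762: 762/1179 × $22,074.15 → $14,266.75
After Mar 14: 708 on hand, pool $12,550.70 (≈ $17.7270 each)
Mar 17, sell 258: 258/708 × $12,550.70 → $4,573.56
After Mar 18: 699 on hand, pool $12,309.74 (≈ $17.6105 each)
Mar 19, sell 303: 303/699 × $12,309.74 → $5,335.98
Total COGS = $14,266.75 + $4,573.56 + $5,335.98 = $24,176.29
Ending inventory (cost pool remaining) = $6,973.76
Check: goods available $31,150.05 = COGS $24,176.29 + ending $6,973.76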